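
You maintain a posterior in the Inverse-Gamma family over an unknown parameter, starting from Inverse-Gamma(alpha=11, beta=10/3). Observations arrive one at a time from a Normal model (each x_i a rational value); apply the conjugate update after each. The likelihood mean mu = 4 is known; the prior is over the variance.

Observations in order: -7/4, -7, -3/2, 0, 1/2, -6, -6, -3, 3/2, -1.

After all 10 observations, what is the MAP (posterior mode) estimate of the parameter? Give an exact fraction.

23975/1632

obs 1: x=-7/4 → posterior Inverse-Gamma(23/2, 1907/96)
obs 2: x=-7 → posterior Inverse-Gamma(12, 7715/96)
obs 3: x=-3/2 → posterior Inverse-Gamma(25/2, 9167/96)
obs 4: x=0 → posterior Inverse-Gamma(13, 9935/96)
obs 5: x=1/2 → posterior Inverse-Gamma(27/2, 10523/96)
obs 6: x=-6 → posterior Inverse-Gamma(14, 15323/96)
obs 7: x=-6 → posterior Inverse-Gamma(29/2, 20123/96)
obs 8: x=-3 → posterior Inverse-Gamma(15, 22475/96)
obs 9: x=3/2 → posterior Inverse-Gamma(31/2, 22775/96)
obs 10: x=-1 → posterior Inverse-Gamma(16, 23975/96)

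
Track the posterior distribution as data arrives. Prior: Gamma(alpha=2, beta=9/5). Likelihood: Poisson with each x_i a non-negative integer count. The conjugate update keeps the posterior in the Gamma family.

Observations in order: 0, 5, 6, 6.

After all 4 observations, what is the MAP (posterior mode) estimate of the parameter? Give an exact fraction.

90/29

obs 1: x=0 → posterior Gamma(2, 14/5)
obs 2: x=5 → posterior Gamma(7, 19/5)
obs 3: x=6 → posterior Gamma(13, 24/5)
obs 4: x=6 → posterior Gamma(19, 29/5)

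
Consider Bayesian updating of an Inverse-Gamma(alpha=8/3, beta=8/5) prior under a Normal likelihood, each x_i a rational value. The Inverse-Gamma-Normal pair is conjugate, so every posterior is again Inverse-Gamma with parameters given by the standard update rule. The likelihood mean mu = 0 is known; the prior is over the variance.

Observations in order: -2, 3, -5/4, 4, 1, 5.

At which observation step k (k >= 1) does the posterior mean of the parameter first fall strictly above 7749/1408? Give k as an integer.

obs 1: x=-2 → posterior Inverse-Gamma(19/6, 18/5)
obs 2: x=3 → posterior Inverse-Gamma(11/3, 81/10)
obs 3: x=-5/4 → posterior Inverse-Gamma(25/6, 1421/160)
obs 4: x=4 → posterior Inverse-Gamma(14/3, 2701/160)
obs 5: x=1 → posterior Inverse-Gamma(31/6, 2781/160)
obs 6: x=5 → posterior Inverse-Gamma(17/3, 4781/160)

k = 6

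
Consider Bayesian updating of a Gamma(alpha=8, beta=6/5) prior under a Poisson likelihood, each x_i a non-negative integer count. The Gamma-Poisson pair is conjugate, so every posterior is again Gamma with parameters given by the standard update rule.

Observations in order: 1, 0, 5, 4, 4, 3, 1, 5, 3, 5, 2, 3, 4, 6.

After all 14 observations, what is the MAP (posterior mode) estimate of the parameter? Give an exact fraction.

265/76

obs 1: x=1 → posterior Gamma(9, 11/5)
obs 2: x=0 → posterior Gamma(9, 16/5)
obs 3: x=5 → posterior Gamma(14, 21/5)
obs 4: x=4 → posterior Gamma(18, 26/5)
obs 5: x=4 → posterior Gamma(22, 31/5)
obs 6: x=3 → posterior Gamma(25, 36/5)
obs 7: x=1 → posterior Gamma(26, 41/5)
obs 8: x=5 → posterior Gamma(31, 46/5)
obs 9: x=3 → posterior Gamma(34, 51/5)
obs 10: x=5 → posterior Gamma(39, 56/5)
obs 11: x=2 → posterior Gamma(41, 61/5)
obs 12: x=3 → posterior Gamma(44, 66/5)
obs 13: x=4 → posterior Gamma(48, 71/5)
obs 14: x=6 → posterior Gamma(54, 76/5)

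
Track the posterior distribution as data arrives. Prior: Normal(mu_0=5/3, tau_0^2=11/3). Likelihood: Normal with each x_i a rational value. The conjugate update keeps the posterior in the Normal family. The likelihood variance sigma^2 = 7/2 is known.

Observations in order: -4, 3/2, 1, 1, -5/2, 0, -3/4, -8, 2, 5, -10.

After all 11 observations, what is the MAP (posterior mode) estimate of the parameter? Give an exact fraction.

-579/526

obs 1: x=-4 → posterior Normal(-53/43, 77/43)
obs 2: x=3/2 → posterior Normal(-4/13, 77/65)
obs 3: x=1 → posterior Normal(2/87, 77/87)
obs 4: x=1 → posterior Normal(24/109, 77/109)
obs 5: x=-5/2 → posterior Normal(-31/131, 77/131)
obs 6: x=0 → posterior Normal(-31/153, 77/153)
obs 7: x=-3/4 → posterior Normal(-19/70, 11/25)
obs 8: x=-8 → posterior Normal(-447/394, 77/197)
obs 9: x=2 → posterior Normal(-359/438, 77/219)
obs 10: x=5 → posterior Normal(-139/482, 77/241)
obs 11: x=-10 → posterior Normal(-579/526, 77/263)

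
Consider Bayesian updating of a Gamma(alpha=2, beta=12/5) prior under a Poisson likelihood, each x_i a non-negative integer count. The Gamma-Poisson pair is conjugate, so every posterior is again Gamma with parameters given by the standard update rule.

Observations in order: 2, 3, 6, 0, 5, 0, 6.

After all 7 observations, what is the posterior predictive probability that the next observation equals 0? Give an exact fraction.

13500460747057082764996435506735298654081/152784834199652075368661148843397208866816

obs 1: x=2 → posterior Gamma(4, 17/5)
obs 2: x=3 → posterior Gamma(7, 22/5)
obs 3: x=6 → posterior Gamma(13, 27/5)
obs 4: x=0 → posterior Gamma(13, 32/5)
obs 5: x=5 → posterior Gamma(18, 37/5)
obs 6: x=0 → posterior Gamma(18, 42/5)
obs 7: x=6 → posterior Gamma(24, 47/5)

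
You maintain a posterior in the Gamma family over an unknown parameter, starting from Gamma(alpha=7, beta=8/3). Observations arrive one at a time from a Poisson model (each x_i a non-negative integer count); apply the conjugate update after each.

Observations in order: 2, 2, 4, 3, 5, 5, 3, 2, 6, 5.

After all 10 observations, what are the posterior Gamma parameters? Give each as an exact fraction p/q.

obs 1: x=2 → posterior Gamma(9, 11/3)
obs 2: x=2 → posterior Gamma(11, 14/3)
obs 3: x=4 → posterior Gamma(15, 17/3)
obs 4: x=3 → posterior Gamma(18, 20/3)
obs 5: x=5 → posterior Gamma(23, 23/3)
obs 6: x=5 → posterior Gamma(28, 26/3)
obs 7: x=3 → posterior Gamma(31, 29/3)
obs 8: x=2 → posterior Gamma(33, 32/3)
obs 9: x=6 → posterior Gamma(39, 35/3)
obs 10: x=5 → posterior Gamma(44, 38/3)

alpha=44, beta=38/3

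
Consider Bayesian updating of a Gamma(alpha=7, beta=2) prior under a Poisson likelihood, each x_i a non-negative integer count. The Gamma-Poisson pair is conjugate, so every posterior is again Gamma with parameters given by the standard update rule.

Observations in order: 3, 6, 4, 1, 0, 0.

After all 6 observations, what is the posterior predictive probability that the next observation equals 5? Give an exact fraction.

163345918772698079559680/2153693963075557766310747

obs 1: x=3 → posterior Gamma(10, 3)
obs 2: x=6 → posterior Gamma(16, 4)
obs 3: x=4 → posterior Gamma(20, 5)
obs 4: x=1 → posterior Gamma(21, 6)
obs 5: x=0 → posterior Gamma(21, 7)
obs 6: x=0 → posterior Gamma(21, 8)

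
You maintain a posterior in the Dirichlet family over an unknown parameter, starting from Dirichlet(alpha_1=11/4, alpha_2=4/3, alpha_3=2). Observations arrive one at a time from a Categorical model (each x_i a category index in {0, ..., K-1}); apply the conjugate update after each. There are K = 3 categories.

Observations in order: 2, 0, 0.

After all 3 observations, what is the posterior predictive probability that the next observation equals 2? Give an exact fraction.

36/109

obs 1: x=2 → posterior Dirichlet(11/4, 4/3, 3)
obs 2: x=0 → posterior Dirichlet(15/4, 4/3, 3)
obs 3: x=0 → posterior Dirichlet(19/4, 4/3, 3)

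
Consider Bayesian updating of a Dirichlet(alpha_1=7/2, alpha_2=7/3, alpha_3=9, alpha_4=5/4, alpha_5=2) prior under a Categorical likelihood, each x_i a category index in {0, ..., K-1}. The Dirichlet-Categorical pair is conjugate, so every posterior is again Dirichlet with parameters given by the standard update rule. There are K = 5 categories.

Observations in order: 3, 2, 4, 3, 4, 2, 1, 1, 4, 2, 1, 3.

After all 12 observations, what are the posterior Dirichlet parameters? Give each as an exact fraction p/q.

alpha_1=7/2, alpha_2=16/3, alpha_3=12, alpha_4=17/4, alpha_5=5

obs 1: x=3 → posterior Dirichlet(7/2, 7/3, 9, 9/4, 2)
obs 2: x=2 → posterior Dirichlet(7/2, 7/3, 10, 9/4, 2)
obs 3: x=4 → posterior Dirichlet(7/2, 7/3, 10, 9/4, 3)
obs 4: x=3 → posterior Dirichlet(7/2, 7/3, 10, 13/4, 3)
obs 5: x=4 → posterior Dirichlet(7/2, 7/3, 10, 13/4, 4)
obs 6: x=2 → posterior Dirichlet(7/2, 7/3, 11, 13/4, 4)
obs 7: x=1 → posterior Dirichlet(7/2, 10/3, 11, 13/4, 4)
obs 8: x=1 → posterior Dirichlet(7/2, 13/3, 11, 13/4, 4)
obs 9: x=4 → posterior Dirichlet(7/2, 13/3, 11, 13/4, 5)
obs 10: x=2 → posterior Dirichlet(7/2, 13/3, 12, 13/4, 5)
obs 11: x=1 → posterior Dirichlet(7/2, 16/3, 12, 13/4, 5)
obs 12: x=3 → posterior Dirichlet(7/2, 16/3, 12, 17/4, 5)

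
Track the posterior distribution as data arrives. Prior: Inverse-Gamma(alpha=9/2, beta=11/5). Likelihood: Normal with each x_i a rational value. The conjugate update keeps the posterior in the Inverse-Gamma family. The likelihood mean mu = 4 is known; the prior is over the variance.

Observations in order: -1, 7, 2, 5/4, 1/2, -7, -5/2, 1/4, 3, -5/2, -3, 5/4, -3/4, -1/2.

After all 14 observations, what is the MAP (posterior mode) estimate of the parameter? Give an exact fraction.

7643/500

obs 1: x=-1 → posterior Inverse-Gamma(5, 147/10)
obs 2: x=7 → posterior Inverse-Gamma(11/2, 96/5)
obs 3: x=2 → posterior Inverse-Gamma(6, 106/5)
obs 4: x=5/4 → posterior Inverse-Gamma(13/2, 3997/160)
obs 5: x=1/2 → posterior Inverse-Gamma(7, 4977/160)
obs 6: x=-7 → posterior Inverse-Gamma(15/2, 14657/160)
obs 7: x=-5/2 → posterior Inverse-Gamma(8, 18037/160)
obs 8: x=1/4 → posterior Inverse-Gamma(17/2, 9581/80)
obs 9: x=3 → posterior Inverse-Gamma(9, 9621/80)
obs 10: x=-5/2 → posterior Inverse-Gamma(19/2, 11311/80)
obs 11: x=-3 → posterior Inverse-Gamma(10, 13271/80)
obs 12: x=5/4 → posterior Inverse-Gamma(21/2, 27147/160)
obs 13: x=-3/4 → posterior Inverse-Gamma(11, 3619/20)
obs 14: x=-1/2 → posterior Inverse-Gamma(23/2, 7643/40)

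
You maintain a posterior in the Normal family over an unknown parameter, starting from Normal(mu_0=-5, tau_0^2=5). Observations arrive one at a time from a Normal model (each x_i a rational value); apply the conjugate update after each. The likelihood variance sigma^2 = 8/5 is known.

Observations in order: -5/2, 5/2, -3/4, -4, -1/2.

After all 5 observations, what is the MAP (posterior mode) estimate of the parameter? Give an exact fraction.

obs 1: x=-5/2 → posterior Normal(-205/66, 40/33)
obs 2: x=5/2 → posterior Normal(-20/29, 20/29)
obs 3: x=-3/4 → posterior Normal(-235/332, 40/83)
obs 4: x=-4 → posterior Normal(-635/432, 10/27)
obs 5: x=-1/2 → posterior Normal(-685/532, 40/133)

-685/532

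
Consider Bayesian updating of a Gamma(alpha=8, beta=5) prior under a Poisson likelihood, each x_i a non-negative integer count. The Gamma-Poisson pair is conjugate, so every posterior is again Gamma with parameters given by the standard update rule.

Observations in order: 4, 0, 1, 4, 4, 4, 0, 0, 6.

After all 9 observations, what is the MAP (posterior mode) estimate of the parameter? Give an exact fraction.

15/7

obs 1: x=4 → posterior Gamma(12, 6)
obs 2: x=0 → posterior Gamma(12, 7)
obs 3: x=1 → posterior Gamma(13, 8)
obs 4: x=4 → posterior Gamma(17, 9)
obs 5: x=4 → posterior Gamma(21, 10)
obs 6: x=4 → posterior Gamma(25, 11)
obs 7: x=0 → posterior Gamma(25, 12)
obs 8: x=0 → posterior Gamma(25, 13)
obs 9: x=6 → posterior Gamma(31, 14)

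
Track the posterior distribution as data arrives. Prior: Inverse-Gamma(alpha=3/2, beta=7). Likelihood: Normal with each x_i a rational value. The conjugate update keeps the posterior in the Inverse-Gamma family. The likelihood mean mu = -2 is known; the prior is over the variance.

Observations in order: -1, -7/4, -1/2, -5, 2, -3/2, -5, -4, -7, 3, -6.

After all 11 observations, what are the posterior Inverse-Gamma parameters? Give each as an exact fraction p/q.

obs 1: x=-1 → posterior Inverse-Gamma(2, 15/2)
obs 2: x=-7/4 → posterior Inverse-Gamma(5/2, 241/32)
obs 3: x=-1/2 → posterior Inverse-Gamma(3, 277/32)
obs 4: x=-5 → posterior Inverse-Gamma(7/2, 421/32)
obs 5: x=2 → posterior Inverse-Gamma(4, 677/32)
obs 6: x=-3/2 → posterior Inverse-Gamma(9/2, 681/32)
obs 7: x=-5 → posterior Inverse-Gamma(5, 825/32)
obs 8: x=-4 → posterior Inverse-Gamma(11/2, 889/32)
obs 9: x=-7 → posterior Inverse-Gamma(6, 1289/32)
obs 10: x=3 → posterior Inverse-Gamma(13/2, 1689/32)
obs 11: x=-6 → posterior Inverse-Gamma(7, 1945/32)

alpha=7, beta=1945/32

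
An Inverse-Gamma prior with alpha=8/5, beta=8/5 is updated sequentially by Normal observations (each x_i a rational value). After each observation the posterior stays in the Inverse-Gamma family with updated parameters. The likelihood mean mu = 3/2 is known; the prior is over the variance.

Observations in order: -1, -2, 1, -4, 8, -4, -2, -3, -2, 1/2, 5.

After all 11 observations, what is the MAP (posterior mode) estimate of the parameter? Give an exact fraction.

203/18

obs 1: x=-1 → posterior Inverse-Gamma(21/10, 189/40)
obs 2: x=-2 → posterior Inverse-Gamma(13/5, 217/20)
obs 3: x=1 → posterior Inverse-Gamma(31/10, 439/40)
obs 4: x=-4 → posterior Inverse-Gamma(18/5, 261/10)
obs 5: x=8 → posterior Inverse-Gamma(41/10, 1889/40)
obs 6: x=-4 → posterior Inverse-Gamma(23/5, 1247/20)
obs 7: x=-2 → posterior Inverse-Gamma(51/10, 2739/40)
obs 8: x=-3 → posterior Inverse-Gamma(28/5, 393/5)
obs 9: x=-2 → posterior Inverse-Gamma(61/10, 3389/40)
obs 10: x=1/2 → posterior Inverse-Gamma(33/5, 3409/40)
obs 11: x=5 → posterior Inverse-Gamma(71/10, 1827/20)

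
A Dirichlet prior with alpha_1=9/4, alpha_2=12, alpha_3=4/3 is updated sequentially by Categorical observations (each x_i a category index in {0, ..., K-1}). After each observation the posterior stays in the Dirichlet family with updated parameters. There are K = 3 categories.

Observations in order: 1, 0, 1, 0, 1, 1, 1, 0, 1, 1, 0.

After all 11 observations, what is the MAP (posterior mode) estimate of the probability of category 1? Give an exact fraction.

obs 1: x=1 → posterior Dirichlet(9/4, 13, 4/3)
obs 2: x=0 → posterior Dirichlet(13/4, 13, 4/3)
obs 3: x=1 → posterior Dirichlet(13/4, 14, 4/3)
obs 4: x=0 → posterior Dirichlet(17/4, 14, 4/3)
obs 5: x=1 → posterior Dirichlet(17/4, 15, 4/3)
obs 6: x=1 → posterior Dirichlet(17/4, 16, 4/3)
obs 7: x=1 → posterior Dirichlet(17/4, 17, 4/3)
obs 8: x=0 → posterior Dirichlet(21/4, 17, 4/3)
obs 9: x=1 → posterior Dirichlet(21/4, 18, 4/3)
obs 10: x=1 → posterior Dirichlet(21/4, 19, 4/3)
obs 11: x=0 → posterior Dirichlet(25/4, 19, 4/3)

216/283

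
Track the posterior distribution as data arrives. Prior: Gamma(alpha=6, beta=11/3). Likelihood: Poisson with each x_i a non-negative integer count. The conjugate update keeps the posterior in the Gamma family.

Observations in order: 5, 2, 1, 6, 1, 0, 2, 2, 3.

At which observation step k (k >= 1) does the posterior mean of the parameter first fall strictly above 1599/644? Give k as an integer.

obs 1: x=5 → posterior Gamma(11, 14/3)
obs 2: x=2 → posterior Gamma(13, 17/3)
obs 3: x=1 → posterior Gamma(14, 20/3)
obs 4: x=6 → posterior Gamma(20, 23/3)
obs 5: x=1 → posterior Gamma(21, 26/3)
obs 6: x=0 → posterior Gamma(21, 29/3)
obs 7: x=2 → posterior Gamma(23, 32/3)
obs 8: x=2 → posterior Gamma(25, 35/3)
obs 9: x=3 → posterior Gamma(28, 38/3)

k = 4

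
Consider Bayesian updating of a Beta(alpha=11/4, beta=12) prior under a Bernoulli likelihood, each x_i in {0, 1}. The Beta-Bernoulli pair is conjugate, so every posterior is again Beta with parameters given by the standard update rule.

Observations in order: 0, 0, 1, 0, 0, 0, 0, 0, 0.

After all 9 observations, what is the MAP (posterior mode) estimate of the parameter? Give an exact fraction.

obs 1: x=0 → posterior Beta(11/4, 13)
obs 2: x=0 → posterior Beta(11/4, 14)
obs 3: x=1 → posterior Beta(15/4, 14)
obs 4: x=0 → posterior Beta(15/4, 15)
obs 5: x=0 → posterior Beta(15/4, 16)
obs 6: x=0 → posterior Beta(15/4, 17)
obs 7: x=0 → posterior Beta(15/4, 18)
obs 8: x=0 → posterior Beta(15/4, 19)
obs 9: x=0 → posterior Beta(15/4, 20)

11/87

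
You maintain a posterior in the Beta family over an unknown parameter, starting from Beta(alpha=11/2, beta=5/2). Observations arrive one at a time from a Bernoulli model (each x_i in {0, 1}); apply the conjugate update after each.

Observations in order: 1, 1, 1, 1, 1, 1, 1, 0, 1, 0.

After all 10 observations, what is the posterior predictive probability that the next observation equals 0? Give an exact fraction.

1/4

obs 1: x=1 → posterior Beta(13/2, 5/2)
obs 2: x=1 → posterior Beta(15/2, 5/2)
obs 3: x=1 → posterior Beta(17/2, 5/2)
obs 4: x=1 → posterior Beta(19/2, 5/2)
obs 5: x=1 → posterior Beta(21/2, 5/2)
obs 6: x=1 → posterior Beta(23/2, 5/2)
obs 7: x=1 → posterior Beta(25/2, 5/2)
obs 8: x=0 → posterior Beta(25/2, 7/2)
obs 9: x=1 → posterior Beta(27/2, 7/2)
obs 10: x=0 → posterior Beta(27/2, 9/2)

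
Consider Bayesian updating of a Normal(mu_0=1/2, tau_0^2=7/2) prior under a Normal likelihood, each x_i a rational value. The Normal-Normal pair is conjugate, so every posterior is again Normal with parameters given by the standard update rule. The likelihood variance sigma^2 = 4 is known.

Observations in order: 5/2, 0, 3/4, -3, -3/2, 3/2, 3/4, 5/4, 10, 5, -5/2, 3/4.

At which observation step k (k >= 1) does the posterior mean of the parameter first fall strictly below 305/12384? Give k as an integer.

k = 5

obs 1: x=5/2 → posterior Normal(43/30, 28/15)
obs 2: x=0 → posterior Normal(43/44, 14/11)
obs 3: x=3/4 → posterior Normal(107/116, 28/29)
obs 4: x=-3 → posterior Normal(23/144, 7/9)
obs 5: x=-3/2 → posterior Normal(-19/172, 28/43)
obs 6: x=3/2 → posterior Normal(23/200, 14/25)
obs 7: x=3/4 → posterior Normal(11/57, 28/57)
obs 8: x=5/4 → posterior Normal(79/256, 7/16)
obs 9: x=10 → posterior Normal(359/284, 28/71)
obs 10: x=5 → posterior Normal(499/312, 14/39)
obs 11: x=-5/2 → posterior Normal(429/340, 28/85)
obs 12: x=3/4 → posterior Normal(225/184, 7/23)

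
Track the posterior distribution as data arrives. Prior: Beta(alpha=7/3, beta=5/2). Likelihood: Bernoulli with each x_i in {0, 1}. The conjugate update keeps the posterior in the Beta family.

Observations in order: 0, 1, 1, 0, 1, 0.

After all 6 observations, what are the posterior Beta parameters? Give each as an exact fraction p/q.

obs 1: x=0 → posterior Beta(7/3, 7/2)
obs 2: x=1 → posterior Beta(10/3, 7/2)
obs 3: x=1 → posterior Beta(13/3, 7/2)
obs 4: x=0 → posterior Beta(13/3, 9/2)
obs 5: x=1 → posterior Beta(16/3, 9/2)
obs 6: x=0 → posterior Beta(16/3, 11/2)

alpha=16/3, beta=11/2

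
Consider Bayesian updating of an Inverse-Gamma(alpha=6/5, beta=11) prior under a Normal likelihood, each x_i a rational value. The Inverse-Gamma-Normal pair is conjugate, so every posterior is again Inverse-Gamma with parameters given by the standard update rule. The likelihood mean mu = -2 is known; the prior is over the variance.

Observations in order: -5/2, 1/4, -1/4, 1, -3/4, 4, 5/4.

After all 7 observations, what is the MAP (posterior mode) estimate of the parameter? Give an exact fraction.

obs 1: x=-5/2 → posterior Inverse-Gamma(17/10, 89/8)
obs 2: x=1/4 → posterior Inverse-Gamma(11/5, 437/32)
obs 3: x=-1/4 → posterior Inverse-Gamma(27/10, 243/16)
obs 4: x=1 → posterior Inverse-Gamma(16/5, 315/16)
obs 5: x=-3/4 → posterior Inverse-Gamma(37/10, 655/32)
obs 6: x=4 → posterior Inverse-Gamma(21/5, 1231/32)
obs 7: x=5/4 → posterior Inverse-Gamma(47/10, 175/4)

875/114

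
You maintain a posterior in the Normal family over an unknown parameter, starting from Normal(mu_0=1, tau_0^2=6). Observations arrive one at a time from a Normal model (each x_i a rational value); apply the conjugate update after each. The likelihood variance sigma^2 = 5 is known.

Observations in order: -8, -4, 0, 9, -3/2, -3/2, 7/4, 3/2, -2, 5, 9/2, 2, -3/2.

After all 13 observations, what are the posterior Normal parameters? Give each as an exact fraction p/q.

mu_0=73/166, tau_0^2=30/83

obs 1: x=-8 → posterior Normal(-43/11, 30/11)
obs 2: x=-4 → posterior Normal(-67/17, 30/17)
obs 3: x=0 → posterior Normal(-67/23, 30/23)
obs 4: x=9 → posterior Normal(-13/29, 30/29)
obs 5: x=-3/2 → posterior Normal(-22/35, 6/7)
obs 6: x=-3/2 → posterior Normal(-31/41, 30/41)
obs 7: x=7/4 → posterior Normal(-41/94, 30/47)
obs 8: x=3/2 → posterior Normal(-23/106, 30/53)
obs 9: x=-2 → posterior Normal(-47/118, 30/59)
obs 10: x=5 → posterior Normal(1/10, 6/13)
obs 11: x=9/2 → posterior Normal(67/142, 30/71)
obs 12: x=2 → posterior Normal(13/22, 30/77)
obs 13: x=-3/2 → posterior Normal(73/166, 30/83)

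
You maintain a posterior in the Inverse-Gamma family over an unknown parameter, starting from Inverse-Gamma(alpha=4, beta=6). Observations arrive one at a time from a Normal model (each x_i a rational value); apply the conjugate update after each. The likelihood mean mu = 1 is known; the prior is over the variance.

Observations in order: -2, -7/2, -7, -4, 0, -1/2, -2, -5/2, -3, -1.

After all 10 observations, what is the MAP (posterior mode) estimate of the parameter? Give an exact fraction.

obs 1: x=-2 → posterior Inverse-Gamma(9/2, 21/2)
obs 2: x=-7/2 → posterior Inverse-Gamma(5, 165/8)
obs 3: x=-7 → posterior Inverse-Gamma(11/2, 421/8)
obs 4: x=-4 → posterior Inverse-Gamma(6, 521/8)
obs 5: x=0 → posterior Inverse-Gamma(13/2, 525/8)
obs 6: x=-1/2 → posterior Inverse-Gamma(7, 267/4)
obs 7: x=-2 → posterior Inverse-Gamma(15/2, 285/4)
obs 8: x=-5/2 → posterior Inverse-Gamma(8, 619/8)
obs 9: x=-3 → posterior Inverse-Gamma(17/2, 683/8)
obs 10: x=-1 → posterior Inverse-Gamma(9, 699/8)

699/80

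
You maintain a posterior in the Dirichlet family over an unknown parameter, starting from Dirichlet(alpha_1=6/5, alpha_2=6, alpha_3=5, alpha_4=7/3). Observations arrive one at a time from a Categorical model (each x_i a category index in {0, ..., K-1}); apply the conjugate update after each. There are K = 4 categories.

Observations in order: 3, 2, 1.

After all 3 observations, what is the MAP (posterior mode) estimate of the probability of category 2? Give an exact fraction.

obs 1: x=3 → posterior Dirichlet(6/5, 6, 5, 10/3)
obs 2: x=2 → posterior Dirichlet(6/5, 6, 6, 10/3)
obs 3: x=1 → posterior Dirichlet(6/5, 7, 6, 10/3)

75/203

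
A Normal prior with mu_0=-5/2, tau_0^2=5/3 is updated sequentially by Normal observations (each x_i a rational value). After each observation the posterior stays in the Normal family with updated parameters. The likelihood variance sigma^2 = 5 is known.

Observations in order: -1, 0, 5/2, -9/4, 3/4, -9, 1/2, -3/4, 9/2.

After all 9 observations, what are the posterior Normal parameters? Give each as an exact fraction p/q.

obs 1: x=-1 → posterior Normal(-17/8, 5/4)
obs 2: x=0 → posterior Normal(-17/10, 1)
obs 3: x=5/2 → posterior Normal(-1, 5/6)
obs 4: x=-9/4 → posterior Normal(-33/28, 5/7)
obs 5: x=3/4 → posterior Normal(-15/16, 5/8)
obs 6: x=-9 → posterior Normal(-11/6, 5/9)
obs 7: x=1/2 → posterior Normal(-8/5, 1/2)
obs 8: x=-3/4 → posterior Normal(-67/44, 5/11)
obs 9: x=9/2 → posterior Normal(-49/48, 5/12)

mu_0=-49/48, tau_0^2=5/12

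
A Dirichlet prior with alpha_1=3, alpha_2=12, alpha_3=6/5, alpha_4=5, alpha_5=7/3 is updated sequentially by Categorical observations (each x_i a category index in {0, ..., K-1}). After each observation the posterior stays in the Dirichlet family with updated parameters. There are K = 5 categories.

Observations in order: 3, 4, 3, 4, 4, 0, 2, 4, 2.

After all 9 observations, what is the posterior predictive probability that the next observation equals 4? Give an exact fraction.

95/488

obs 1: x=3 → posterior Dirichlet(3, 12, 6/5, 6, 7/3)
obs 2: x=4 → posterior Dirichlet(3, 12, 6/5, 6, 10/3)
obs 3: x=3 → posterior Dirichlet(3, 12, 6/5, 7, 10/3)
obs 4: x=4 → posterior Dirichlet(3, 12, 6/5, 7, 13/3)
obs 5: x=4 → posterior Dirichlet(3, 12, 6/5, 7, 16/3)
obs 6: x=0 → posterior Dirichlet(4, 12, 6/5, 7, 16/3)
obs 7: x=2 → posterior Dirichlet(4, 12, 11/5, 7, 16/3)
obs 8: x=4 → posterior Dirichlet(4, 12, 11/5, 7, 19/3)
obs 9: x=2 → posterior Dirichlet(4, 12, 16/5, 7, 19/3)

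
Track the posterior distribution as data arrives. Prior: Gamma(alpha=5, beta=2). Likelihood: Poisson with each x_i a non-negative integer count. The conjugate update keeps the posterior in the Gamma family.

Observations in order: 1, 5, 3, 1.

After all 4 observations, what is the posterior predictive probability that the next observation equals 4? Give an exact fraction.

obs 1: x=1 → posterior Gamma(6, 3)
obs 2: x=5 → posterior Gamma(11, 4)
obs 3: x=3 → posterior Gamma(14, 5)
obs 4: x=1 → posterior Gamma(15, 6)

1438766052802560/11398895185373143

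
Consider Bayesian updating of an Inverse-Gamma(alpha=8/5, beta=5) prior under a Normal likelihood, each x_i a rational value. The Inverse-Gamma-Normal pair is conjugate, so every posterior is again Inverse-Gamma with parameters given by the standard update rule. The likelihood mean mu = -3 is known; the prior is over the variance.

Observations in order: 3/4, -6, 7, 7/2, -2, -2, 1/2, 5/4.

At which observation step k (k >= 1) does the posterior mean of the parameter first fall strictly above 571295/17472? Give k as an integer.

k = 4

obs 1: x=3/4 → posterior Inverse-Gamma(21/10, 385/32)
obs 2: x=-6 → posterior Inverse-Gamma(13/5, 529/32)
obs 3: x=7 → posterior Inverse-Gamma(31/10, 2129/32)
obs 4: x=7/2 → posterior Inverse-Gamma(18/5, 2805/32)
obs 5: x=-2 → posterior Inverse-Gamma(41/10, 2821/32)
obs 6: x=-2 → posterior Inverse-Gamma(23/5, 2837/32)
obs 7: x=1/2 → posterior Inverse-Gamma(51/10, 3033/32)
obs 8: x=5/4 → posterior Inverse-Gamma(28/5, 1661/16)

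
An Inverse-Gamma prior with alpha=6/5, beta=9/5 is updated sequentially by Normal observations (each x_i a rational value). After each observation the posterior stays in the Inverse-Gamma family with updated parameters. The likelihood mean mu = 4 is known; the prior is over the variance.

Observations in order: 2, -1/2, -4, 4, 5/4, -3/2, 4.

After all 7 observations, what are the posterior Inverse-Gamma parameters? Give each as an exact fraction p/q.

alpha=47/10, beta=10373/160

obs 1: x=2 → posterior Inverse-Gamma(17/10, 19/5)
obs 2: x=-1/2 → posterior Inverse-Gamma(11/5, 557/40)
obs 3: x=-4 → posterior Inverse-Gamma(27/10, 1837/40)
obs 4: x=4 → posterior Inverse-Gamma(16/5, 1837/40)
obs 5: x=5/4 → posterior Inverse-Gamma(37/10, 7953/160)
obs 6: x=-3/2 → posterior Inverse-Gamma(21/5, 10373/160)
obs 7: x=4 → posterior Inverse-Gamma(47/10, 10373/160)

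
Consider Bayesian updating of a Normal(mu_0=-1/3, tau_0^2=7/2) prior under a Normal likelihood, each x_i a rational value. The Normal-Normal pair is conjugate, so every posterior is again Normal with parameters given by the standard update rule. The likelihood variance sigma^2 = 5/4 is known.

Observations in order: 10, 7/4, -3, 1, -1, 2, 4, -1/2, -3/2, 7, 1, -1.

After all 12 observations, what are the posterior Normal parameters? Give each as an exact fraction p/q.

mu_0=1649/1038, tau_0^2=35/346

obs 1: x=10 → posterior Normal(415/57, 35/38)
obs 2: x=7/4 → posterior Normal(977/198, 35/66)
obs 3: x=-3 → posterior Normal(725/282, 35/94)
obs 4: x=1 → posterior Normal(809/366, 35/122)
obs 5: x=-1 → posterior Normal(29/18, 7/30)
obs 6: x=2 → posterior Normal(893/534, 35/178)
obs 7: x=4 → posterior Normal(1229/618, 35/206)
obs 8: x=-1/2 → posterior Normal(1187/702, 35/234)
obs 9: x=-3/2 → posterior Normal(1061/786, 35/262)
obs 10: x=7 → posterior Normal(1649/870, 7/58)
obs 11: x=1 → posterior Normal(1733/954, 35/318)
obs 12: x=-1 → posterior Normal(1649/1038, 35/346)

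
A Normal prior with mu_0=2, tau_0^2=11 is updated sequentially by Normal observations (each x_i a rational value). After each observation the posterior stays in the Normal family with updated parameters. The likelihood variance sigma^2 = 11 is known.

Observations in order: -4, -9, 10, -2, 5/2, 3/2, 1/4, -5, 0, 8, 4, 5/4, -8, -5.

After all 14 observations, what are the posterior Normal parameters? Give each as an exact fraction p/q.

obs 1: x=-4 → posterior Normal(-1, 11/2)
obs 2: x=-9 → posterior Normal(-11/3, 11/3)
obs 3: x=10 → posterior Normal(-1/4, 11/4)
obs 4: x=-2 → posterior Normal(-3/5, 11/5)
obs 5: x=5/2 → posterior Normal(-1/12, 11/6)
obs 6: x=3/2 → posterior Normal(1/7, 11/7)
obs 7: x=1/4 → posterior Normal(5/32, 11/8)
obs 8: x=-5 → posterior Normal(-5/12, 11/9)
obs 9: x=0 → posterior Normal(-3/8, 11/10)
obs 10: x=8 → posterior Normal(17/44, 1)
obs 11: x=4 → posterior Normal(11/16, 11/12)
obs 12: x=5/4 → posterior Normal(19/26, 11/13)
obs 13: x=-8 → posterior Normal(3/28, 11/14)
obs 14: x=-5 → posterior Normal(-7/30, 11/15)

mu_0=-7/30, tau_0^2=11/15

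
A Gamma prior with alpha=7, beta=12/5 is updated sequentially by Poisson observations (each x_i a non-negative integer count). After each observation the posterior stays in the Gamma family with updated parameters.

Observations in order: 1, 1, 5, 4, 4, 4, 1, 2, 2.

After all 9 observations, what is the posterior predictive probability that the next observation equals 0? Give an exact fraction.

obs 1: x=1 → posterior Gamma(8, 17/5)
obs 2: x=1 → posterior Gamma(9, 22/5)
obs 3: x=5 → posterior Gamma(14, 27/5)
obs 4: x=4 → posterior Gamma(18, 32/5)
obs 5: x=4 → posterior Gamma(22, 37/5)
obs 6: x=4 → posterior Gamma(26, 42/5)
obs 7: x=1 → posterior Gamma(27, 47/5)
obs 8: x=2 → posterior Gamma(29, 52/5)
obs 9: x=2 → posterior Gamma(31, 57/5)

2704708873526069789979135933438042216433115412489341193/36655772330592763634761960703670067260691176347075084288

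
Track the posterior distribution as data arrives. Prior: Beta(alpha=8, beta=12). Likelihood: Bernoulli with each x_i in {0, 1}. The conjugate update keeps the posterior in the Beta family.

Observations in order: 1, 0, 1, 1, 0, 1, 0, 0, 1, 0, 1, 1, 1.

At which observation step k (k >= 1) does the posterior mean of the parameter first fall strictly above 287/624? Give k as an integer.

obs 1: x=1 → posterior Beta(9, 12)
obs 2: x=0 → posterior Beta(9, 13)
obs 3: x=1 → posterior Beta(10, 13)
obs 4: x=1 → posterior Beta(11, 13)
obs 5: x=0 → posterior Beta(11, 14)
obs 6: x=1 → posterior Beta(12, 14)
obs 7: x=0 → posterior Beta(12, 15)
obs 8: x=0 → posterior Beta(12, 16)
obs 9: x=1 → posterior Beta(13, 16)
obs 10: x=0 → posterior Beta(13, 17)
obs 11: x=1 → posterior Beta(14, 17)
obs 12: x=1 → posterior Beta(15, 17)
obs 13: x=1 → posterior Beta(16, 17)

k = 6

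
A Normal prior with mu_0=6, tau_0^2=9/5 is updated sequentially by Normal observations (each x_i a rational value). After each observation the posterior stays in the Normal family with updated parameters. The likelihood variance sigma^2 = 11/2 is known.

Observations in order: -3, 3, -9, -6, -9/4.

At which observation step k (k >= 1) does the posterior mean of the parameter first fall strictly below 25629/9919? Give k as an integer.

obs 1: x=-3 → posterior Normal(276/73, 99/73)
obs 2: x=3 → posterior Normal(330/91, 99/91)
obs 3: x=-9 → posterior Normal(168/109, 99/109)
obs 4: x=-6 → posterior Normal(60/127, 99/127)
obs 5: x=-9/4 → posterior Normal(39/290, 99/145)

k = 3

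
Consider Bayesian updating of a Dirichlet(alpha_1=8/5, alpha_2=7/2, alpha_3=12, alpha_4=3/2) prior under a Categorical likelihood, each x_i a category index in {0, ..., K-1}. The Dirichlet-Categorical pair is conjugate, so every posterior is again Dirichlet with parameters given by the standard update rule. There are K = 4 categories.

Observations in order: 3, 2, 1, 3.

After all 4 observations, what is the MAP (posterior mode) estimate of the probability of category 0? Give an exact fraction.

obs 1: x=3 → posterior Dirichlet(8/5, 7/2, 12, 5/2)
obs 2: x=2 → posterior Dirichlet(8/5, 7/2, 13, 5/2)
obs 3: x=1 → posterior Dirichlet(8/5, 9/2, 13, 5/2)
obs 4: x=3 → posterior Dirichlet(8/5, 9/2, 13, 7/2)

1/31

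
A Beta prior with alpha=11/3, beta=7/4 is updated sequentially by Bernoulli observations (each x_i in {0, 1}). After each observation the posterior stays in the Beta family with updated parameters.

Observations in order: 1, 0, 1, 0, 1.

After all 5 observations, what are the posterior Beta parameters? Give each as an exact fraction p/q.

alpha=20/3, beta=15/4

obs 1: x=1 → posterior Beta(14/3, 7/4)
obs 2: x=0 → posterior Beta(14/3, 11/4)
obs 3: x=1 → posterior Beta(17/3, 11/4)
obs 4: x=0 → posterior Beta(17/3, 15/4)
obs 5: x=1 → posterior Beta(20/3, 15/4)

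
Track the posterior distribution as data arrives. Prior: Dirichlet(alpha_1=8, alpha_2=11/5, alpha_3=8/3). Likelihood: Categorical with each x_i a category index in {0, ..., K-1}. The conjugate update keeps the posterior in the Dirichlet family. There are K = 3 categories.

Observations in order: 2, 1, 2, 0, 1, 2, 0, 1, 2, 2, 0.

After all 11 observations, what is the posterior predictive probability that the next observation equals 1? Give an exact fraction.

39/179

obs 1: x=2 → posterior Dirichlet(8, 11/5, 11/3)
obs 2: x=1 → posterior Dirichlet(8, 16/5, 11/3)
obs 3: x=2 → posterior Dirichlet(8, 16/5, 14/3)
obs 4: x=0 → posterior Dirichlet(9, 16/5, 14/3)
obs 5: x=1 → posterior Dirichlet(9, 21/5, 14/3)
obs 6: x=2 → posterior Dirichlet(9, 21/5, 17/3)
obs 7: x=0 → posterior Dirichlet(10, 21/5, 17/3)
obs 8: x=1 → posterior Dirichlet(10, 26/5, 17/3)
obs 9: x=2 → posterior Dirichlet(10, 26/5, 20/3)
obs 10: x=2 → posterior Dirichlet(10, 26/5, 23/3)
obs 11: x=0 → posterior Dirichlet(11, 26/5, 23/3)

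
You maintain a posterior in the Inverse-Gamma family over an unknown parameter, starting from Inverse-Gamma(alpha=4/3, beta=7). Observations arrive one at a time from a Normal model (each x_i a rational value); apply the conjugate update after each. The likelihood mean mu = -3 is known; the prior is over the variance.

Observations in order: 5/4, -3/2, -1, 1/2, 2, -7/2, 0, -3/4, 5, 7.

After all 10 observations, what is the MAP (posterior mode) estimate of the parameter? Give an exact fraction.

6093/352

obs 1: x=5/4 → posterior Inverse-Gamma(11/6, 513/32)
obs 2: x=-3/2 → posterior Inverse-Gamma(7/3, 549/32)
obs 3: x=-1 → posterior Inverse-Gamma(17/6, 613/32)
obs 4: x=1/2 → posterior Inverse-Gamma(10/3, 809/32)
obs 5: x=2 → posterior Inverse-Gamma(23/6, 1209/32)
obs 6: x=-7/2 → posterior Inverse-Gamma(13/3, 1213/32)
obs 7: x=0 → posterior Inverse-Gamma(29/6, 1357/32)
obs 8: x=-3/4 → posterior Inverse-Gamma(16/3, 719/16)
obs 9: x=5 → posterior Inverse-Gamma(35/6, 1231/16)
obs 10: x=7 → posterior Inverse-Gamma(19/3, 2031/16)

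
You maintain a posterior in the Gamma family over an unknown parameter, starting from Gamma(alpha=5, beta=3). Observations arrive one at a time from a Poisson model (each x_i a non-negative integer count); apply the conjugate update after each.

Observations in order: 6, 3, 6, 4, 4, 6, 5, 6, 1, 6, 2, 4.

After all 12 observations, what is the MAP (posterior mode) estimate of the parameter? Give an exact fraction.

19/5

obs 1: x=6 → posterior Gamma(11, 4)
obs 2: x=3 → posterior Gamma(14, 5)
obs 3: x=6 → posterior Gamma(20, 6)
obs 4: x=4 → posterior Gamma(24, 7)
obs 5: x=4 → posterior Gamma(28, 8)
obs 6: x=6 → posterior Gamma(34, 9)
obs 7: x=5 → posterior Gamma(39, 10)
obs 8: x=6 → posterior Gamma(45, 11)
obs 9: x=1 → posterior Gamma(46, 12)
obs 10: x=6 → posterior Gamma(52, 13)
obs 11: x=2 → posterior Gamma(54, 14)
obs 12: x=4 → posterior Gamma(58, 15)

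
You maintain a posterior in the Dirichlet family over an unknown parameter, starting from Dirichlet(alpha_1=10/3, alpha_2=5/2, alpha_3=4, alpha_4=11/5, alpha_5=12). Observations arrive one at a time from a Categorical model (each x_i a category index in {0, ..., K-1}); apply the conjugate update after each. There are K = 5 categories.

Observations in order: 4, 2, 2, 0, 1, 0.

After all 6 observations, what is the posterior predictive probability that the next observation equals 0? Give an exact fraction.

160/901

obs 1: x=4 → posterior Dirichlet(10/3, 5/2, 4, 11/5, 13)
obs 2: x=2 → posterior Dirichlet(10/3, 5/2, 5, 11/5, 13)
obs 3: x=2 → posterior Dirichlet(10/3, 5/2, 6, 11/5, 13)
obs 4: x=0 → posterior Dirichlet(13/3, 5/2, 6, 11/5, 13)
obs 5: x=1 → posterior Dirichlet(13/3, 7/2, 6, 11/5, 13)
obs 6: x=0 → posterior Dirichlet(16/3, 7/2, 6, 11/5, 13)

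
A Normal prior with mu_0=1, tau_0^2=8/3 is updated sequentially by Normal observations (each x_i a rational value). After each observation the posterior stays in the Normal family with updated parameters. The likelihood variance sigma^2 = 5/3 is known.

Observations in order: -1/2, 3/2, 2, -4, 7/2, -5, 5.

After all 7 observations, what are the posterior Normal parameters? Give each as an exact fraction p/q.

mu_0=25/61, tau_0^2=40/183

obs 1: x=-1/2 → posterior Normal(1/13, 40/39)
obs 2: x=3/2 → posterior Normal(13/21, 40/63)
obs 3: x=2 → posterior Normal(1, 40/87)
obs 4: x=-4 → posterior Normal(-3/37, 40/111)
obs 5: x=7/2 → posterior Normal(5/9, 8/27)
obs 6: x=-5 → posterior Normal(-15/53, 40/159)
obs 7: x=5 → posterior Normal(25/61, 40/183)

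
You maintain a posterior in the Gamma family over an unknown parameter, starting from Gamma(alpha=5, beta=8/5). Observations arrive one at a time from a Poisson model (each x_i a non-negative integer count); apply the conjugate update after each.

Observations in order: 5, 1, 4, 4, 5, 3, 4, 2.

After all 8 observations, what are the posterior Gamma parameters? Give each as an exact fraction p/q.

obs 1: x=5 → posterior Gamma(10, 13/5)
obs 2: x=1 → posterior Gamma(11, 18/5)
obs 3: x=4 → posterior Gamma(15, 23/5)
obs 4: x=4 → posterior Gamma(19, 28/5)
obs 5: x=5 → posterior Gamma(24, 33/5)
obs 6: x=3 → posterior Gamma(27, 38/5)
obs 7: x=4 → posterior Gamma(31, 43/5)
obs 8: x=2 → posterior Gamma(33, 48/5)

alpha=33, beta=48/5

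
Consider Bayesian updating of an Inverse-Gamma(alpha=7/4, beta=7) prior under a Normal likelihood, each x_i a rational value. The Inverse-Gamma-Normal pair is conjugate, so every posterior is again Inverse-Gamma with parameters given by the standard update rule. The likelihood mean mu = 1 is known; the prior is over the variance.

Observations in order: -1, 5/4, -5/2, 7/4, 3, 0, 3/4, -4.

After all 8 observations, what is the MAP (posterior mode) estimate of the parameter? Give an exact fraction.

325/72

obs 1: x=-1 → posterior Inverse-Gamma(9/4, 9)
obs 2: x=5/4 → posterior Inverse-Gamma(11/4, 289/32)
obs 3: x=-5/2 → posterior Inverse-Gamma(13/4, 485/32)
obs 4: x=7/4 → posterior Inverse-Gamma(15/4, 247/16)
obs 5: x=3 → posterior Inverse-Gamma(17/4, 279/16)
obs 6: x=0 → posterior Inverse-Gamma(19/4, 287/16)
obs 7: x=3/4 → posterior Inverse-Gamma(21/4, 575/32)
obs 8: x=-4 → posterior Inverse-Gamma(23/4, 975/32)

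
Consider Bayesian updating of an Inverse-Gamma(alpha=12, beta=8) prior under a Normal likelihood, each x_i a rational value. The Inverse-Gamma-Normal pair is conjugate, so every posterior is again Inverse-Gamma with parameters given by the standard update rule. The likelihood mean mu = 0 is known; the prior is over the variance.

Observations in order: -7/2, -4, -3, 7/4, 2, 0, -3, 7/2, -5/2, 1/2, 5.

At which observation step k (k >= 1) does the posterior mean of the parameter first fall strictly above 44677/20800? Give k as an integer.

obs 1: x=-7/2 → posterior Inverse-Gamma(25/2, 113/8)
obs 2: x=-4 → posterior Inverse-Gamma(13, 177/8)
obs 3: x=-3 → posterior Inverse-Gamma(27/2, 213/8)
obs 4: x=7/4 → posterior Inverse-Gamma(14, 901/32)
obs 5: x=2 → posterior Inverse-Gamma(29/2, 965/32)
obs 6: x=0 → posterior Inverse-Gamma(15, 965/32)
obs 7: x=-3 → posterior Inverse-Gamma(31/2, 1109/32)
obs 8: x=7/2 → posterior Inverse-Gamma(16, 1305/32)
obs 9: x=-5/2 → posterior Inverse-Gamma(33/2, 1405/32)
obs 10: x=1/2 → posterior Inverse-Gamma(17, 1409/32)
obs 11: x=5 → posterior Inverse-Gamma(35/2, 1809/32)

k = 4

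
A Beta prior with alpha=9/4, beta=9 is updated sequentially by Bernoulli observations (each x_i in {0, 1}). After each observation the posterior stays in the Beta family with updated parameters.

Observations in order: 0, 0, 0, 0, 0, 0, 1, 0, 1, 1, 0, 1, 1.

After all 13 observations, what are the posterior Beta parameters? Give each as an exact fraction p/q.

obs 1: x=0 → posterior Beta(9/4, 10)
obs 2: x=0 → posterior Beta(9/4, 11)
obs 3: x=0 → posterior Beta(9/4, 12)
obs 4: x=0 → posterior Beta(9/4, 13)
obs 5: x=0 → posterior Beta(9/4, 14)
obs 6: x=0 → posterior Beta(9/4, 15)
obs 7: x=1 → posterior Beta(13/4, 15)
obs 8: x=0 → posterior Beta(13/4, 16)
obs 9: x=1 → posterior Beta(17/4, 16)
obs 10: x=1 → posterior Beta(21/4, 16)
obs 11: x=0 → posterior Beta(21/4, 17)
obs 12: x=1 → posterior Beta(25/4, 17)
obs 13: x=1 → posterior Beta(29/4, 17)

alpha=29/4, beta=17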